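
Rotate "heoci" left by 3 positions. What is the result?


Input: "heoci", rotate left by 3
First 3 characters: "heo"
Remaining characters: "ci"
Concatenate remaining + first: "ci" + "heo" = "ciheo"

ciheo


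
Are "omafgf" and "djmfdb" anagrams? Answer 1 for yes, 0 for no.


Strings: "omafgf", "djmfdb"
Sorted first:  affgmo
Sorted second: bddfjm
Differ at position 0: 'a' vs 'b' => not anagrams

0


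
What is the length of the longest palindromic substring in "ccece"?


Input: "ccece"
Checking substrings for palindromes:
  [1:4] "cec" (len 3) => palindrome
  [2:5] "ece" (len 3) => palindrome
  [0:2] "cc" (len 2) => palindrome
Longest palindromic substring: "cec" with length 3

3


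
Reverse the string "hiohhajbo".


Input: hiohhajbo
Reading characters right to left:
  Position 8: 'o'
  Position 7: 'b'
  Position 6: 'j'
  Position 5: 'a'
  Position 4: 'h'
  Position 3: 'h'
  Position 2: 'o'
  Position 1: 'i'
  Position 0: 'h'
Reversed: objahhoih

objahhoih


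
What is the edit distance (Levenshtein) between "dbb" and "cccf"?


Computing edit distance: "dbb" -> "cccf"
DP table:
           c    c    c    f
      0    1    2    3    4
  d   1    1    2    3    4
  b   2    2    2    3    4
  b   3    3    3    3    4
Edit distance = dp[3][4] = 4

4


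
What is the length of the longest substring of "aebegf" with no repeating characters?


Input: "aebegf"
Sliding window (track last position of each char):
  Position 0 ('a'): window [0,0] length 1 -- new best
  Position 1 ('e'): window [0,1] length 2 -- new best
  Position 2 ('b'): window [0,2] length 3 -- new best
  Position 3 ('e'): repeat (last at 1), move window start to 2
  Position 3 ('e'): window [2,3] length 2
  Position 4 ('g'): window [2,4] length 3
  Position 5 ('f'): window [2,5] length 4 -- new best
Longest substring with no repeats: "begf" with length 4

4


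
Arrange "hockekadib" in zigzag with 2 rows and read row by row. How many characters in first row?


Zigzag "hockekadib" into 2 rows:
Placing characters:
  'h' => row 0
  'o' => row 1
  'c' => row 0
  'k' => row 1
  'e' => row 0
  'k' => row 1
  'a' => row 0
  'd' => row 1
  'i' => row 0
  'b' => row 1
Rows:
  Row 0: "hceai"
  Row 1: "okkdb"
First row length: 5

5


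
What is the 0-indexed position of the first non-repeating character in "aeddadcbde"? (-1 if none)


Input: aeddadcbde
Character frequencies:
  'a': 2
  'b': 1
  'c': 1
  'd': 4
  'e': 2
Scanning left to right for freq == 1:
  Position 0 ('a'): freq=2, skip
  Position 1 ('e'): freq=2, skip
  Position 2 ('d'): freq=4, skip
  Position 3 ('d'): freq=4, skip
  Position 4 ('a'): freq=2, skip
  Position 5 ('d'): freq=4, skip
  Position 6 ('c'): unique! => answer = 6

6


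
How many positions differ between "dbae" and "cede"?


Comparing "dbae" and "cede" position by position:
  Position 0: 'd' vs 'c' => DIFFER
  Position 1: 'b' vs 'e' => DIFFER
  Position 2: 'a' vs 'd' => DIFFER
  Position 3: 'e' vs 'e' => same
Positions that differ: 3

3


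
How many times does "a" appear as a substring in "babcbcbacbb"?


Searching for "a" in "babcbcbacbb"
Scanning each position:
  Position 0: "b" => no
  Position 1: "a" => MATCH
  Position 2: "b" => no
  Position 3: "c" => no
  Position 4: "b" => no
  Position 5: "c" => no
  Position 6: "b" => no
  Position 7: "a" => MATCH
  Position 8: "c" => no
  Position 9: "b" => no
  Position 10: "b" => no
Total occurrences: 2

2


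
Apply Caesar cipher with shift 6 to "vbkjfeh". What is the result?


Caesar cipher: shift "vbkjfeh" by 6
  'v' (pos 21) + 6 = pos 1 = 'b'
  'b' (pos 1) + 6 = pos 7 = 'h'
  'k' (pos 10) + 6 = pos 16 = 'q'
  'j' (pos 9) + 6 = pos 15 = 'p'
  'f' (pos 5) + 6 = pos 11 = 'l'
  'e' (pos 4) + 6 = pos 10 = 'k'
  'h' (pos 7) + 6 = pos 13 = 'n'
Result: bhqplkn

bhqplkn


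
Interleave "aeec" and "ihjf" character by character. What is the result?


Interleaving "aeec" and "ihjf":
  Position 0: 'a' from first, 'i' from second => "ai"
  Position 1: 'e' from first, 'h' from second => "eh"
  Position 2: 'e' from first, 'j' from second => "ej"
  Position 3: 'c' from first, 'f' from second => "cf"
Result: aiehejcf

aiehejcf


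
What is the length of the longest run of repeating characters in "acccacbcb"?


Input: "acccacbcb"
Scanning for longest run:
  Position 1 ('c'): new char, reset run to 1
  Position 2 ('c'): continues run of 'c', length=2
  Position 3 ('c'): continues run of 'c', length=3
  Position 4 ('a'): new char, reset run to 1
  Position 5 ('c'): new char, reset run to 1
  Position 6 ('b'): new char, reset run to 1
  Position 7 ('c'): new char, reset run to 1
  Position 8 ('b'): new char, reset run to 1
Longest run: 'c' with length 3

3


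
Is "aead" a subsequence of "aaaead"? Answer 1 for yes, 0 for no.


Check if "aead" is a subsequence of "aaaead"
Greedy scan:
  Position 0 ('a'): matches sub[0] = 'a'
  Position 1 ('a'): no match needed
  Position 2 ('a'): no match needed
  Position 3 ('e'): matches sub[1] = 'e'
  Position 4 ('a'): matches sub[2] = 'a'
  Position 5 ('d'): matches sub[3] = 'd'
All 4 characters matched => is a subsequence

1


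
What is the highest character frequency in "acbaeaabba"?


Input: acbaeaabba
Character counts:
  'a': 5
  'b': 3
  'c': 1
  'e': 1
Maximum frequency: 5

5


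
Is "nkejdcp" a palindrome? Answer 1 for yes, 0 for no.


Input: nkejdcp
Reversed: pcdjekn
  Compare pos 0 ('n') with pos 6 ('p'): MISMATCH
  Compare pos 1 ('k') with pos 5 ('c'): MISMATCH
  Compare pos 2 ('e') with pos 4 ('d'): MISMATCH
Result: not a palindrome

0


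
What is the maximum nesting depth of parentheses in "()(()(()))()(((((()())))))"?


Input: "()(()(()))()(((((()())))))"
Tracking depth:
  Position 0 '(': depth becomes 1
  Position 1 ')': depth becomes 0
  Position 2 '(': depth becomes 1
  Position 3 '(': depth becomes 2
  Position 4 ')': depth becomes 1
  Position 5 '(': depth becomes 2
  Position 6 '(': depth becomes 3
  Position 7 ')': depth becomes 2
  Position 8 ')': depth becomes 1
  Position 9 ')': depth becomes 0
  Position 10 '(': depth becomes 1
  Position 11 ')': depth becomes 0
  Position 12 '(': depth becomes 1
  Position 13 '(': depth becomes 2
  Position 14 '(': depth becomes 3
  Position 15 '(': depth becomes 4
  Position 16 '(': depth becomes 5
  Position 17 '(': depth becomes 6
  Position 18 ')': depth becomes 5
  Position 19 '(': depth becomes 6
  Position 20 ')': depth becomes 5
  Position 21 ')': depth becomes 4
  Position 22 ')': depth becomes 3
  Position 23 ')': depth becomes 2
  Position 24 ')': depth becomes 1
  Position 25 ')': depth becomes 0
Maximum depth reached: 6

6


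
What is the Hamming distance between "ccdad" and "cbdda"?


Comparing "ccdad" and "cbdda" position by position:
  Position 0: 'c' vs 'c' => same
  Position 1: 'c' vs 'b' => differ
  Position 2: 'd' vs 'd' => same
  Position 3: 'a' vs 'd' => differ
  Position 4: 'd' vs 'a' => differ
Total differences (Hamming distance): 3

3


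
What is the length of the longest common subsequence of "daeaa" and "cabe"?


LCS of "daeaa" and "cabe"
DP table:
           c    a    b    e
      0    0    0    0    0
  d   0    0    0    0    0
  a   0    0    1    1    1
  e   0    0    1    1    2
  a   0    0    1    1    2
  a   0    0    1    1    2
LCS length = dp[5][4] = 2

2


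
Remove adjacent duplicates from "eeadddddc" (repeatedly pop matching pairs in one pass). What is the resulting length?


Input: eeadddddc
Stack-based adjacent duplicate removal:
  Read 'e': push. Stack: e
  Read 'e': matches stack top 'e' => pop. Stack: (empty)
  Read 'a': push. Stack: a
  Read 'd': push. Stack: ad
  Read 'd': matches stack top 'd' => pop. Stack: a
  Read 'd': push. Stack: ad
  Read 'd': matches stack top 'd' => pop. Stack: a
  Read 'd': push. Stack: ad
  Read 'c': push. Stack: adc
Final stack: "adc" (length 3)

3


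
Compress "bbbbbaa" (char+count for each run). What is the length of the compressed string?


Input: bbbbbaa
Runs:
  'b' x 5 => "b5"
  'a' x 2 => "a2"
Compressed: "b5a2"
Compressed length: 4

4


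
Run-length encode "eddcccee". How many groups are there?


Input: eddcccee
Scanning for consecutive runs:
  Group 1: 'e' x 1 (positions 0-0)
  Group 2: 'd' x 2 (positions 1-2)
  Group 3: 'c' x 3 (positions 3-5)
  Group 4: 'e' x 2 (positions 6-7)
Total groups: 4

4


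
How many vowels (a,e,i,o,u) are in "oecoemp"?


Input: oecoemp
Checking each character:
  'o' at position 0: vowel (running total: 1)
  'e' at position 1: vowel (running total: 2)
  'c' at position 2: consonant
  'o' at position 3: vowel (running total: 3)
  'e' at position 4: vowel (running total: 4)
  'm' at position 5: consonant
  'p' at position 6: consonant
Total vowels: 4

4


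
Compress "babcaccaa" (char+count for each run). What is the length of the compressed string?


Input: babcaccaa
Runs:
  'b' x 1 => "b1"
  'a' x 1 => "a1"
  'b' x 1 => "b1"
  'c' x 1 => "c1"
  'a' x 1 => "a1"
  'c' x 2 => "c2"
  'a' x 2 => "a2"
Compressed: "b1a1b1c1a1c2a2"
Compressed length: 14

14


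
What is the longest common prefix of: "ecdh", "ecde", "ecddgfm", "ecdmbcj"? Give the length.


Words: ecdh, ecde, ecddgfm, ecdmbcj
  Position 0: all 'e' => match
  Position 1: all 'c' => match
  Position 2: all 'd' => match
  Position 3: ('h', 'e', 'd', 'm') => mismatch, stop
LCP = "ecd" (length 3)

3


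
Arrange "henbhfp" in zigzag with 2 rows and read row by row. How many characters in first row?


Zigzag "henbhfp" into 2 rows:
Placing characters:
  'h' => row 0
  'e' => row 1
  'n' => row 0
  'b' => row 1
  'h' => row 0
  'f' => row 1
  'p' => row 0
Rows:
  Row 0: "hnhp"
  Row 1: "ebf"
First row length: 4

4


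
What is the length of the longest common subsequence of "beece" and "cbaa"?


LCS of "beece" and "cbaa"
DP table:
           c    b    a    a
      0    0    0    0    0
  b   0    0    1    1    1
  e   0    0    1    1    1
  e   0    0    1    1    1
  c   0    1    1    1    1
  e   0    1    1    1    1
LCS length = dp[5][4] = 1

1


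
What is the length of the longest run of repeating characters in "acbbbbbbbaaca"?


Input: "acbbbbbbbaaca"
Scanning for longest run:
  Position 1 ('c'): new char, reset run to 1
  Position 2 ('b'): new char, reset run to 1
  Position 3 ('b'): continues run of 'b', length=2
  Position 4 ('b'): continues run of 'b', length=3
  Position 5 ('b'): continues run of 'b', length=4
  Position 6 ('b'): continues run of 'b', length=5
  Position 7 ('b'): continues run of 'b', length=6
  Position 8 ('b'): continues run of 'b', length=7
  Position 9 ('a'): new char, reset run to 1
  Position 10 ('a'): continues run of 'a', length=2
  Position 11 ('c'): new char, reset run to 1
  Position 12 ('a'): new char, reset run to 1
Longest run: 'b' with length 7

7


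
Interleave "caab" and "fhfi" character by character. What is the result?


Interleaving "caab" and "fhfi":
  Position 0: 'c' from first, 'f' from second => "cf"
  Position 1: 'a' from first, 'h' from second => "ah"
  Position 2: 'a' from first, 'f' from second => "af"
  Position 3: 'b' from first, 'i' from second => "bi"
Result: cfahafbi

cfahafbi


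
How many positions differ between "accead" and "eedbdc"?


Comparing "accead" and "eedbdc" position by position:
  Position 0: 'a' vs 'e' => DIFFER
  Position 1: 'c' vs 'e' => DIFFER
  Position 2: 'c' vs 'd' => DIFFER
  Position 3: 'e' vs 'b' => DIFFER
  Position 4: 'a' vs 'd' => DIFFER
  Position 5: 'd' vs 'c' => DIFFER
Positions that differ: 6

6


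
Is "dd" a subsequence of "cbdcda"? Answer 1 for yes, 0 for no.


Check if "dd" is a subsequence of "cbdcda"
Greedy scan:
  Position 0 ('c'): no match needed
  Position 1 ('b'): no match needed
  Position 2 ('d'): matches sub[0] = 'd'
  Position 3 ('c'): no match needed
  Position 4 ('d'): matches sub[1] = 'd'
  Position 5 ('a'): no match needed
All 2 characters matched => is a subsequence

1


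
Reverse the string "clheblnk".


Input: clheblnk
Reading characters right to left:
  Position 7: 'k'
  Position 6: 'n'
  Position 5: 'l'
  Position 4: 'b'
  Position 3: 'e'
  Position 2: 'h'
  Position 1: 'l'
  Position 0: 'c'
Reversed: knlbehlc

knlbehlc


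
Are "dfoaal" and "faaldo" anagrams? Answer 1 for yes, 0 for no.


Strings: "dfoaal", "faaldo"
Sorted first:  aadflo
Sorted second: aadflo
Sorted forms match => anagrams

1


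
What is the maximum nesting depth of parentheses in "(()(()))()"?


Input: "(()(()))()"
Tracking depth:
  Position 0 '(': depth becomes 1
  Position 1 '(': depth becomes 2
  Position 2 ')': depth becomes 1
  Position 3 '(': depth becomes 2
  Position 4 '(': depth becomes 3
  Position 5 ')': depth becomes 2
  Position 6 ')': depth becomes 1
  Position 7 ')': depth becomes 0
  Position 8 '(': depth becomes 1
  Position 9 ')': depth becomes 0
Maximum depth reached: 3

3


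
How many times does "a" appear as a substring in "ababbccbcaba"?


Searching for "a" in "ababbccbcaba"
Scanning each position:
  Position 0: "a" => MATCH
  Position 1: "b" => no
  Position 2: "a" => MATCH
  Position 3: "b" => no
  Position 4: "b" => no
  Position 5: "c" => no
  Position 6: "c" => no
  Position 7: "b" => no
  Position 8: "c" => no
  Position 9: "a" => MATCH
  Position 10: "b" => no
  Position 11: "a" => MATCH
Total occurrences: 4

4


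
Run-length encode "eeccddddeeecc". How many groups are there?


Input: eeccddddeeecc
Scanning for consecutive runs:
  Group 1: 'e' x 2 (positions 0-1)
  Group 2: 'c' x 2 (positions 2-3)
  Group 3: 'd' x 4 (positions 4-7)
  Group 4: 'e' x 3 (positions 8-10)
  Group 5: 'c' x 2 (positions 11-12)
Total groups: 5

5


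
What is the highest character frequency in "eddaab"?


Input: eddaab
Character counts:
  'a': 2
  'b': 1
  'd': 2
  'e': 1
Maximum frequency: 2

2


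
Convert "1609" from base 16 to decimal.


Input: "1609" in base 16
Positional expansion:
  Digit '1' (value 1) x 16^3 = 4096
  Digit '6' (value 6) x 16^2 = 1536
  Digit '0' (value 0) x 16^1 = 0
  Digit '9' (value 9) x 16^0 = 9
Sum = 5641

5641


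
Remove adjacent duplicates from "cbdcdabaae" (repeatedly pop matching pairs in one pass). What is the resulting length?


Input: cbdcdabaae
Stack-based adjacent duplicate removal:
  Read 'c': push. Stack: c
  Read 'b': push. Stack: cb
  Read 'd': push. Stack: cbd
  Read 'c': push. Stack: cbdc
  Read 'd': push. Stack: cbdcd
  Read 'a': push. Stack: cbdcda
  Read 'b': push. Stack: cbdcdab
  Read 'a': push. Stack: cbdcdaba
  Read 'a': matches stack top 'a' => pop. Stack: cbdcdab
  Read 'e': push. Stack: cbdcdabe
Final stack: "cbdcdabe" (length 8)

8


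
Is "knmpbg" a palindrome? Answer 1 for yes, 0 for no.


Input: knmpbg
Reversed: gbpmnk
  Compare pos 0 ('k') with pos 5 ('g'): MISMATCH
  Compare pos 1 ('n') with pos 4 ('b'): MISMATCH
  Compare pos 2 ('m') with pos 3 ('p'): MISMATCH
Result: not a palindrome

0


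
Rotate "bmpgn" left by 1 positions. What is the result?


Input: "bmpgn", rotate left by 1
First 1 characters: "b"
Remaining characters: "mpgn"
Concatenate remaining + first: "mpgn" + "b" = "mpgnb"

mpgnb


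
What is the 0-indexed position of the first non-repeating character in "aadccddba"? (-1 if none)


Input: aadccddba
Character frequencies:
  'a': 3
  'b': 1
  'c': 2
  'd': 3
Scanning left to right for freq == 1:
  Position 0 ('a'): freq=3, skip
  Position 1 ('a'): freq=3, skip
  Position 2 ('d'): freq=3, skip
  Position 3 ('c'): freq=2, skip
  Position 4 ('c'): freq=2, skip
  Position 5 ('d'): freq=3, skip
  Position 6 ('d'): freq=3, skip
  Position 7 ('b'): unique! => answer = 7

7


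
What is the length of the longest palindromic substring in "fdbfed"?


Input: "fdbfed"
Checking substrings for palindromes:
  No multi-char palindromic substrings found
Longest palindromic substring: "f" with length 1

1


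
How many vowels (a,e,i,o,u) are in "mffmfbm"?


Input: mffmfbm
Checking each character:
  'm' at position 0: consonant
  'f' at position 1: consonant
  'f' at position 2: consonant
  'm' at position 3: consonant
  'f' at position 4: consonant
  'b' at position 5: consonant
  'm' at position 6: consonant
Total vowels: 0

0


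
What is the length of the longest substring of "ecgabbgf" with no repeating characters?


Input: "ecgabbgf"
Sliding window (track last position of each char):
  Position 0 ('e'): window [0,0] length 1 -- new best
  Position 1 ('c'): window [0,1] length 2 -- new best
  Position 2 ('g'): window [0,2] length 3 -- new best
  Position 3 ('a'): window [0,3] length 4 -- new best
  Position 4 ('b'): window [0,4] length 5 -- new best
  Position 5 ('b'): repeat (last at 4), move window start to 5
  Position 5 ('b'): window [5,5] length 1
  Position 6 ('g'): window [5,6] length 2
  Position 7 ('f'): window [5,7] length 3
Longest substring with no repeats: "ecgab" with length 5

5


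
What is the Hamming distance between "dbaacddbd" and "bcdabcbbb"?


Comparing "dbaacddbd" and "bcdabcbbb" position by position:
  Position 0: 'd' vs 'b' => differ
  Position 1: 'b' vs 'c' => differ
  Position 2: 'a' vs 'd' => differ
  Position 3: 'a' vs 'a' => same
  Position 4: 'c' vs 'b' => differ
  Position 5: 'd' vs 'c' => differ
  Position 6: 'd' vs 'b' => differ
  Position 7: 'b' vs 'b' => same
  Position 8: 'd' vs 'b' => differ
Total differences (Hamming distance): 7

7


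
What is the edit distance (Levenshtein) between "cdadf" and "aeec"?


Computing edit distance: "cdadf" -> "aeec"
DP table:
           a    e    e    c
      0    1    2    3    4
  c   1    1    2    3    3
  d   2    2    2    3    4
  a   3    2    3    3    4
  d   4    3    3    4    4
  f   5    4    4    4    5
Edit distance = dp[5][4] = 5

5


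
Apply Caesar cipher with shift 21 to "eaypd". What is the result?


Caesar cipher: shift "eaypd" by 21
  'e' (pos 4) + 21 = pos 25 = 'z'
  'a' (pos 0) + 21 = pos 21 = 'v'
  'y' (pos 24) + 21 = pos 19 = 't'
  'p' (pos 15) + 21 = pos 10 = 'k'
  'd' (pos 3) + 21 = pos 24 = 'y'
Result: zvtky

zvtky


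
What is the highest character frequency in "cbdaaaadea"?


Input: cbdaaaadea
Character counts:
  'a': 5
  'b': 1
  'c': 1
  'd': 2
  'e': 1
Maximum frequency: 5

5


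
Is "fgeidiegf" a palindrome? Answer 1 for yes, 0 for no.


Input: fgeidiegf
Reversed: fgeidiegf
  Compare pos 0 ('f') with pos 8 ('f'): match
  Compare pos 1 ('g') with pos 7 ('g'): match
  Compare pos 2 ('e') with pos 6 ('e'): match
  Compare pos 3 ('i') with pos 5 ('i'): match
Result: palindrome

1


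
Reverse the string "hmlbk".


Input: hmlbk
Reading characters right to left:
  Position 4: 'k'
  Position 3: 'b'
  Position 2: 'l'
  Position 1: 'm'
  Position 0: 'h'
Reversed: kblmh

kblmh


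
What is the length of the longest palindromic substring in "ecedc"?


Input: "ecedc"
Checking substrings for palindromes:
  [0:3] "ece" (len 3) => palindrome
Longest palindromic substring: "ece" with length 3

3


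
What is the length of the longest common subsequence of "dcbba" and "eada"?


LCS of "dcbba" and "eada"
DP table:
           e    a    d    a
      0    0    0    0    0
  d   0    0    0    1    1
  c   0    0    0    1    1
  b   0    0    0    1    1
  b   0    0    0    1    1
  a   0    0    1    1    2
LCS length = dp[5][4] = 2

2


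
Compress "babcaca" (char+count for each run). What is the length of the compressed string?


Input: babcaca
Runs:
  'b' x 1 => "b1"
  'a' x 1 => "a1"
  'b' x 1 => "b1"
  'c' x 1 => "c1"
  'a' x 1 => "a1"
  'c' x 1 => "c1"
  'a' x 1 => "a1"
Compressed: "b1a1b1c1a1c1a1"
Compressed length: 14

14


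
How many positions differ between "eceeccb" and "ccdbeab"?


Comparing "eceeccb" and "ccdbeab" position by position:
  Position 0: 'e' vs 'c' => DIFFER
  Position 1: 'c' vs 'c' => same
  Position 2: 'e' vs 'd' => DIFFER
  Position 3: 'e' vs 'b' => DIFFER
  Position 4: 'c' vs 'e' => DIFFER
  Position 5: 'c' vs 'a' => DIFFER
  Position 6: 'b' vs 'b' => same
Positions that differ: 5

5


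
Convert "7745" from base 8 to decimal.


Input: "7745" in base 8
Positional expansion:
  Digit '7' (value 7) x 8^3 = 3584
  Digit '7' (value 7) x 8^2 = 448
  Digit '4' (value 4) x 8^1 = 32
  Digit '5' (value 5) x 8^0 = 5
Sum = 4069

4069


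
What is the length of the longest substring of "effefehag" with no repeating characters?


Input: "effefehag"
Sliding window (track last position of each char):
  Position 0 ('e'): window [0,0] length 1 -- new best
  Position 1 ('f'): window [0,1] length 2 -- new best
  Position 2 ('f'): repeat (last at 1), move window start to 2
  Position 2 ('f'): window [2,2] length 1
  Position 3 ('e'): window [2,3] length 2
  Position 4 ('f'): repeat (last at 2), move window start to 3
  Position 4 ('f'): window [3,4] length 2
  Position 5 ('e'): repeat (last at 3), move window start to 4
  Position 5 ('e'): window [4,5] length 2
  Position 6 ('h'): window [4,6] length 3 -- new best
  Position 7 ('a'): window [4,7] length 4 -- new best
  Position 8 ('g'): window [4,8] length 5 -- new best
Longest substring with no repeats: "fehag" with length 5

5


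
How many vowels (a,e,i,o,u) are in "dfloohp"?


Input: dfloohp
Checking each character:
  'd' at position 0: consonant
  'f' at position 1: consonant
  'l' at position 2: consonant
  'o' at position 3: vowel (running total: 1)
  'o' at position 4: vowel (running total: 2)
  'h' at position 5: consonant
  'p' at position 6: consonant
Total vowels: 2

2


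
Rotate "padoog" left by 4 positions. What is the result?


Input: "padoog", rotate left by 4
First 4 characters: "pado"
Remaining characters: "og"
Concatenate remaining + first: "og" + "pado" = "ogpado"

ogpado


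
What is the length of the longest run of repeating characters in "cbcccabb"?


Input: "cbcccabb"
Scanning for longest run:
  Position 1 ('b'): new char, reset run to 1
  Position 2 ('c'): new char, reset run to 1
  Position 3 ('c'): continues run of 'c', length=2
  Position 4 ('c'): continues run of 'c', length=3
  Position 5 ('a'): new char, reset run to 1
  Position 6 ('b'): new char, reset run to 1
  Position 7 ('b'): continues run of 'b', length=2
Longest run: 'c' with length 3

3


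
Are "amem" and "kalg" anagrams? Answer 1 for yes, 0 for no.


Strings: "amem", "kalg"
Sorted first:  aemm
Sorted second: agkl
Differ at position 1: 'e' vs 'g' => not anagrams

0


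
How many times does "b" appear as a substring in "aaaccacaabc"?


Searching for "b" in "aaaccacaabc"
Scanning each position:
  Position 0: "a" => no
  Position 1: "a" => no
  Position 2: "a" => no
  Position 3: "c" => no
  Position 4: "c" => no
  Position 5: "a" => no
  Position 6: "c" => no
  Position 7: "a" => no
  Position 8: "a" => no
  Position 9: "b" => MATCH
  Position 10: "c" => no
Total occurrences: 1

1


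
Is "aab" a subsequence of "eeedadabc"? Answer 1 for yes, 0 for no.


Check if "aab" is a subsequence of "eeedadabc"
Greedy scan:
  Position 0 ('e'): no match needed
  Position 1 ('e'): no match needed
  Position 2 ('e'): no match needed
  Position 3 ('d'): no match needed
  Position 4 ('a'): matches sub[0] = 'a'
  Position 5 ('d'): no match needed
  Position 6 ('a'): matches sub[1] = 'a'
  Position 7 ('b'): matches sub[2] = 'b'
  Position 8 ('c'): no match needed
All 3 characters matched => is a subsequence

1


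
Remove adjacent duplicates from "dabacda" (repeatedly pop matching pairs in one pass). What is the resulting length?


Input: dabacda
Stack-based adjacent duplicate removal:
  Read 'd': push. Stack: d
  Read 'a': push. Stack: da
  Read 'b': push. Stack: dab
  Read 'a': push. Stack: daba
  Read 'c': push. Stack: dabac
  Read 'd': push. Stack: dabacd
  Read 'a': push. Stack: dabacda
Final stack: "dabacda" (length 7)

7


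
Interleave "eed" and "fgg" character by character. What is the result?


Interleaving "eed" and "fgg":
  Position 0: 'e' from first, 'f' from second => "ef"
  Position 1: 'e' from first, 'g' from second => "eg"
  Position 2: 'd' from first, 'g' from second => "dg"
Result: efegdg

efegdg


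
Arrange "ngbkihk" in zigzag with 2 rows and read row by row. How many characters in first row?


Zigzag "ngbkihk" into 2 rows:
Placing characters:
  'n' => row 0
  'g' => row 1
  'b' => row 0
  'k' => row 1
  'i' => row 0
  'h' => row 1
  'k' => row 0
Rows:
  Row 0: "nbik"
  Row 1: "gkh"
First row length: 4

4


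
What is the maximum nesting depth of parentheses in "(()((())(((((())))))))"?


Input: "(()((())(((((())))))))"
Tracking depth:
  Position 0 '(': depth becomes 1
  Position 1 '(': depth becomes 2
  Position 2 ')': depth becomes 1
  Position 3 '(': depth becomes 2
  Position 4 '(': depth becomes 3
  Position 5 '(': depth becomes 4
  Position 6 ')': depth becomes 3
  Position 7 ')': depth becomes 2
  Position 8 '(': depth becomes 3
  Position 9 '(': depth becomes 4
  Position 10 '(': depth becomes 5
  Position 11 '(': depth becomes 6
  Position 12 '(': depth becomes 7
  Position 13 '(': depth becomes 8
  Position 14 ')': depth becomes 7
  Position 15 ')': depth becomes 6
  Position 16 ')': depth becomes 5
  Position 17 ')': depth becomes 4
  Position 18 ')': depth becomes 3
  Position 19 ')': depth becomes 2
  Position 20 ')': depth becomes 1
  Position 21 ')': depth becomes 0
Maximum depth reached: 8

8


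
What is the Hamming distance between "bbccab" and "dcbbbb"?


Comparing "bbccab" and "dcbbbb" position by position:
  Position 0: 'b' vs 'd' => differ
  Position 1: 'b' vs 'c' => differ
  Position 2: 'c' vs 'b' => differ
  Position 3: 'c' vs 'b' => differ
  Position 4: 'a' vs 'b' => differ
  Position 5: 'b' vs 'b' => same
Total differences (Hamming distance): 5

5


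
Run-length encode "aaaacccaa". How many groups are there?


Input: aaaacccaa
Scanning for consecutive runs:
  Group 1: 'a' x 4 (positions 0-3)
  Group 2: 'c' x 3 (positions 4-6)
  Group 3: 'a' x 2 (positions 7-8)
Total groups: 3

3


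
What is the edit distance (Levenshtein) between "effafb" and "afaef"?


Computing edit distance: "effafb" -> "afaef"
DP table:
           a    f    a    e    f
      0    1    2    3    4    5
  e   1    1    2    3    3    4
  f   2    2    1    2    3    3
  f   3    3    2    2    3    3
  a   4    3    3    2    3    4
  f   5    4    3    3    3    3
  b   6    5    4    4    4    4
Edit distance = dp[6][5] = 4

4


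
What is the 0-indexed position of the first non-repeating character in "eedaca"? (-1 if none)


Input: eedaca
Character frequencies:
  'a': 2
  'c': 1
  'd': 1
  'e': 2
Scanning left to right for freq == 1:
  Position 0 ('e'): freq=2, skip
  Position 1 ('e'): freq=2, skip
  Position 2 ('d'): unique! => answer = 2

2


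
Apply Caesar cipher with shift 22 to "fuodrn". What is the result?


Caesar cipher: shift "fuodrn" by 22
  'f' (pos 5) + 22 = pos 1 = 'b'
  'u' (pos 20) + 22 = pos 16 = 'q'
  'o' (pos 14) + 22 = pos 10 = 'k'
  'd' (pos 3) + 22 = pos 25 = 'z'
  'r' (pos 17) + 22 = pos 13 = 'n'
  'n' (pos 13) + 22 = pos 9 = 'j'
Result: bqkznj

bqkznj


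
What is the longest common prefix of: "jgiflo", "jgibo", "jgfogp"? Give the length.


Words: jgiflo, jgibo, jgfogp
  Position 0: all 'j' => match
  Position 1: all 'g' => match
  Position 2: ('i', 'i', 'f') => mismatch, stop
LCP = "jg" (length 2)

2


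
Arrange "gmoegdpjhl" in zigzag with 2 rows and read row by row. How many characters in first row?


Zigzag "gmoegdpjhl" into 2 rows:
Placing characters:
  'g' => row 0
  'm' => row 1
  'o' => row 0
  'e' => row 1
  'g' => row 0
  'd' => row 1
  'p' => row 0
  'j' => row 1
  'h' => row 0
  'l' => row 1
Rows:
  Row 0: "gogph"
  Row 1: "medjl"
First row length: 5

5


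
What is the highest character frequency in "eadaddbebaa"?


Input: eadaddbebaa
Character counts:
  'a': 4
  'b': 2
  'd': 3
  'e': 2
Maximum frequency: 4

4


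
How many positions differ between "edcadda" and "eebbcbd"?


Comparing "edcadda" and "eebbcbd" position by position:
  Position 0: 'e' vs 'e' => same
  Position 1: 'd' vs 'e' => DIFFER
  Position 2: 'c' vs 'b' => DIFFER
  Position 3: 'a' vs 'b' => DIFFER
  Position 4: 'd' vs 'c' => DIFFER
  Position 5: 'd' vs 'b' => DIFFER
  Position 6: 'a' vs 'd' => DIFFER
Positions that differ: 6

6


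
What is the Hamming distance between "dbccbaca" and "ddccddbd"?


Comparing "dbccbaca" and "ddccddbd" position by position:
  Position 0: 'd' vs 'd' => same
  Position 1: 'b' vs 'd' => differ
  Position 2: 'c' vs 'c' => same
  Position 3: 'c' vs 'c' => same
  Position 4: 'b' vs 'd' => differ
  Position 5: 'a' vs 'd' => differ
  Position 6: 'c' vs 'b' => differ
  Position 7: 'a' vs 'd' => differ
Total differences (Hamming distance): 5

5


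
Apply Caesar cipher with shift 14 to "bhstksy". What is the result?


Caesar cipher: shift "bhstksy" by 14
  'b' (pos 1) + 14 = pos 15 = 'p'
  'h' (pos 7) + 14 = pos 21 = 'v'
  's' (pos 18) + 14 = pos 6 = 'g'
  't' (pos 19) + 14 = pos 7 = 'h'
  'k' (pos 10) + 14 = pos 24 = 'y'
  's' (pos 18) + 14 = pos 6 = 'g'
  'y' (pos 24) + 14 = pos 12 = 'm'
Result: pvghygm

pvghygm


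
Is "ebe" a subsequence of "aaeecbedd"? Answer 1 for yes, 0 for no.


Check if "ebe" is a subsequence of "aaeecbedd"
Greedy scan:
  Position 0 ('a'): no match needed
  Position 1 ('a'): no match needed
  Position 2 ('e'): matches sub[0] = 'e'
  Position 3 ('e'): no match needed
  Position 4 ('c'): no match needed
  Position 5 ('b'): matches sub[1] = 'b'
  Position 6 ('e'): matches sub[2] = 'e'
  Position 7 ('d'): no match needed
  Position 8 ('d'): no match needed
All 3 characters matched => is a subsequence

1


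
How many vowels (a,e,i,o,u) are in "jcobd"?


Input: jcobd
Checking each character:
  'j' at position 0: consonant
  'c' at position 1: consonant
  'o' at position 2: vowel (running total: 1)
  'b' at position 3: consonant
  'd' at position 4: consonant
Total vowels: 1

1


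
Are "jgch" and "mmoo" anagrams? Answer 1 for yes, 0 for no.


Strings: "jgch", "mmoo"
Sorted first:  cghj
Sorted second: mmoo
Differ at position 0: 'c' vs 'm' => not anagrams

0


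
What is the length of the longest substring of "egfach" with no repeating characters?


Input: "egfach"
Sliding window (track last position of each char):
  Position 0 ('e'): window [0,0] length 1 -- new best
  Position 1 ('g'): window [0,1] length 2 -- new best
  Position 2 ('f'): window [0,2] length 3 -- new best
  Position 3 ('a'): window [0,3] length 4 -- new best
  Position 4 ('c'): window [0,4] length 5 -- new best
  Position 5 ('h'): window [0,5] length 6 -- new best
Longest substring with no repeats: "egfach" with length 6

6


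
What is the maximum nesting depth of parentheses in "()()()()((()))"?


Input: "()()()()((()))"
Tracking depth:
  Position 0 '(': depth becomes 1
  Position 1 ')': depth becomes 0
  Position 2 '(': depth becomes 1
  Position 3 ')': depth becomes 0
  Position 4 '(': depth becomes 1
  Position 5 ')': depth becomes 0
  Position 6 '(': depth becomes 1
  Position 7 ')': depth becomes 0
  Position 8 '(': depth becomes 1
  Position 9 '(': depth becomes 2
  Position 10 '(': depth becomes 3
  Position 11 ')': depth becomes 2
  Position 12 ')': depth becomes 1
  Position 13 ')': depth becomes 0
Maximum depth reached: 3

3


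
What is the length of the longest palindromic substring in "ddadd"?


Input: "ddadd"
Checking substrings for palindromes:
  [0:5] "ddadd" (len 5) => palindrome
  [1:4] "dad" (len 3) => palindrome
  [0:2] "dd" (len 2) => palindrome
  [3:5] "dd" (len 2) => palindrome
Longest palindromic substring: "ddadd" with length 5

5


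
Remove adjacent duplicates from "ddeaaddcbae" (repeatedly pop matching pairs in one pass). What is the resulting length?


Input: ddeaaddcbae
Stack-based adjacent duplicate removal:
  Read 'd': push. Stack: d
  Read 'd': matches stack top 'd' => pop. Stack: (empty)
  Read 'e': push. Stack: e
  Read 'a': push. Stack: ea
  Read 'a': matches stack top 'a' => pop. Stack: e
  Read 'd': push. Stack: ed
  Read 'd': matches stack top 'd' => pop. Stack: e
  Read 'c': push. Stack: ec
  Read 'b': push. Stack: ecb
  Read 'a': push. Stack: ecba
  Read 'e': push. Stack: ecbae
Final stack: "ecbae" (length 5)

5


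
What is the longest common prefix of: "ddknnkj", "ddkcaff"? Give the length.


Words: ddknnkj, ddkcaff
  Position 0: all 'd' => match
  Position 1: all 'd' => match
  Position 2: all 'k' => match
  Position 3: ('n', 'c') => mismatch, stop
LCP = "ddk" (length 3)

3


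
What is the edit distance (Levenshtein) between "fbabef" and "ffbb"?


Computing edit distance: "fbabef" -> "ffbb"
DP table:
           f    f    b    b
      0    1    2    3    4
  f   1    0    1    2    3
  b   2    1    1    1    2
  a   3    2    2    2    2
  b   4    3    3    2    2
  e   5    4    4    3    3
  f   6    5    4    4    4
Edit distance = dp[6][4] = 4

4


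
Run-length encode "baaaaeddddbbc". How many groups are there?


Input: baaaaeddddbbc
Scanning for consecutive runs:
  Group 1: 'b' x 1 (positions 0-0)
  Group 2: 'a' x 4 (positions 1-4)
  Group 3: 'e' x 1 (positions 5-5)
  Group 4: 'd' x 4 (positions 6-9)
  Group 5: 'b' x 2 (positions 10-11)
  Group 6: 'c' x 1 (positions 12-12)
Total groups: 6

6


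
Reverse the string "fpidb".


Input: fpidb
Reading characters right to left:
  Position 4: 'b'
  Position 3: 'd'
  Position 2: 'i'
  Position 1: 'p'
  Position 0: 'f'
Reversed: bdipf

bdipf


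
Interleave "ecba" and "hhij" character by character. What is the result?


Interleaving "ecba" and "hhij":
  Position 0: 'e' from first, 'h' from second => "eh"
  Position 1: 'c' from first, 'h' from second => "ch"
  Position 2: 'b' from first, 'i' from second => "bi"
  Position 3: 'a' from first, 'j' from second => "aj"
Result: ehchbiaj

ehchbiaj


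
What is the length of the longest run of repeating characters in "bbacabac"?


Input: "bbacabac"
Scanning for longest run:
  Position 1 ('b'): continues run of 'b', length=2
  Position 2 ('a'): new char, reset run to 1
  Position 3 ('c'): new char, reset run to 1
  Position 4 ('a'): new char, reset run to 1
  Position 5 ('b'): new char, reset run to 1
  Position 6 ('a'): new char, reset run to 1
  Position 7 ('c'): new char, reset run to 1
Longest run: 'b' with length 2

2


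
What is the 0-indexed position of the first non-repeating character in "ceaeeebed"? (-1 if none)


Input: ceaeeebed
Character frequencies:
  'a': 1
  'b': 1
  'c': 1
  'd': 1
  'e': 5
Scanning left to right for freq == 1:
  Position 0 ('c'): unique! => answer = 0

0


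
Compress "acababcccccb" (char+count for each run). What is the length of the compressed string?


Input: acababcccccb
Runs:
  'a' x 1 => "a1"
  'c' x 1 => "c1"
  'a' x 1 => "a1"
  'b' x 1 => "b1"
  'a' x 1 => "a1"
  'b' x 1 => "b1"
  'c' x 5 => "c5"
  'b' x 1 => "b1"
Compressed: "a1c1a1b1a1b1c5b1"
Compressed length: 16

16


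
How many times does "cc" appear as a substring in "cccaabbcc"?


Searching for "cc" in "cccaabbcc"
Scanning each position:
  Position 0: "cc" => MATCH
  Position 1: "cc" => MATCH
  Position 2: "ca" => no
  Position 3: "aa" => no
  Position 4: "ab" => no
  Position 5: "bb" => no
  Position 6: "bc" => no
  Position 7: "cc" => MATCH
Total occurrences: 3

3


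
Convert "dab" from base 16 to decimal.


Input: "dab" in base 16
Positional expansion:
  Digit 'd' (value 13) x 16^2 = 3328
  Digit 'a' (value 10) x 16^1 = 160
  Digit 'b' (value 11) x 16^0 = 11
Sum = 3499

3499


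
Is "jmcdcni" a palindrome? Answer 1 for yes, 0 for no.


Input: jmcdcni
Reversed: incdcmj
  Compare pos 0 ('j') with pos 6 ('i'): MISMATCH
  Compare pos 1 ('m') with pos 5 ('n'): MISMATCH
  Compare pos 2 ('c') with pos 4 ('c'): match
Result: not a palindrome

0


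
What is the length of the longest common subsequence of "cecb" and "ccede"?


LCS of "cecb" and "ccede"
DP table:
           c    c    e    d    e
      0    0    0    0    0    0
  c   0    1    1    1    1    1
  e   0    1    1    2    2    2
  c   0    1    2    2    2    2
  b   0    1    2    2    2    2
LCS length = dp[4][5] = 2

2


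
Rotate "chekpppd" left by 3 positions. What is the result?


Input: "chekpppd", rotate left by 3
First 3 characters: "che"
Remaining characters: "kpppd"
Concatenate remaining + first: "kpppd" + "che" = "kpppdche"

kpppdche


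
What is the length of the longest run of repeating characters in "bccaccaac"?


Input: "bccaccaac"
Scanning for longest run:
  Position 1 ('c'): new char, reset run to 1
  Position 2 ('c'): continues run of 'c', length=2
  Position 3 ('a'): new char, reset run to 1
  Position 4 ('c'): new char, reset run to 1
  Position 5 ('c'): continues run of 'c', length=2
  Position 6 ('a'): new char, reset run to 1
  Position 7 ('a'): continues run of 'a', length=2
  Position 8 ('c'): new char, reset run to 1
Longest run: 'c' with length 2

2


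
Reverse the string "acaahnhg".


Input: acaahnhg
Reading characters right to left:
  Position 7: 'g'
  Position 6: 'h'
  Position 5: 'n'
  Position 4: 'h'
  Position 3: 'a'
  Position 2: 'a'
  Position 1: 'c'
  Position 0: 'a'
Reversed: ghnhaaca

ghnhaaca


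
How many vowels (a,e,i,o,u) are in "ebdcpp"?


Input: ebdcpp
Checking each character:
  'e' at position 0: vowel (running total: 1)
  'b' at position 1: consonant
  'd' at position 2: consonant
  'c' at position 3: consonant
  'p' at position 4: consonant
  'p' at position 5: consonant
Total vowels: 1

1


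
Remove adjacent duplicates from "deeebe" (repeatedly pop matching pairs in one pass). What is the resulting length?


Input: deeebe
Stack-based adjacent duplicate removal:
  Read 'd': push. Stack: d
  Read 'e': push. Stack: de
  Read 'e': matches stack top 'e' => pop. Stack: d
  Read 'e': push. Stack: de
  Read 'b': push. Stack: deb
  Read 'e': push. Stack: debe
Final stack: "debe" (length 4)

4


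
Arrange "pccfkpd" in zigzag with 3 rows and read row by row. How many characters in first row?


Zigzag "pccfkpd" into 3 rows:
Placing characters:
  'p' => row 0
  'c' => row 1
  'c' => row 2
  'f' => row 1
  'k' => row 0
  'p' => row 1
  'd' => row 2
Rows:
  Row 0: "pk"
  Row 1: "cfp"
  Row 2: "cd"
First row length: 2

2


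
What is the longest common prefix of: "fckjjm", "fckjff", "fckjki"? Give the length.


Words: fckjjm, fckjff, fckjki
  Position 0: all 'f' => match
  Position 1: all 'c' => match
  Position 2: all 'k' => match
  Position 3: all 'j' => match
  Position 4: ('j', 'f', 'k') => mismatch, stop
LCP = "fckj" (length 4)

4


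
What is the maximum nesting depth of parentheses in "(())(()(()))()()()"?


Input: "(())(()(()))()()()"
Tracking depth:
  Position 0 '(': depth becomes 1
  Position 1 '(': depth becomes 2
  Position 2 ')': depth becomes 1
  Position 3 ')': depth becomes 0
  Position 4 '(': depth becomes 1
  Position 5 '(': depth becomes 2
  Position 6 ')': depth becomes 1
  Position 7 '(': depth becomes 2
  Position 8 '(': depth becomes 3
  Position 9 ')': depth becomes 2
  Position 10 ')': depth becomes 1
  Position 11 ')': depth becomes 0
  Position 12 '(': depth becomes 1
  Position 13 ')': depth becomes 0
  Position 14 '(': depth becomes 1
  Position 15 ')': depth becomes 0
  Position 16 '(': depth becomes 1
  Position 17 ')': depth becomes 0
Maximum depth reached: 3

3


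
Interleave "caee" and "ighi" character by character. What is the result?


Interleaving "caee" and "ighi":
  Position 0: 'c' from first, 'i' from second => "ci"
  Position 1: 'a' from first, 'g' from second => "ag"
  Position 2: 'e' from first, 'h' from second => "eh"
  Position 3: 'e' from first, 'i' from second => "ei"
Result: ciagehei

ciagehei


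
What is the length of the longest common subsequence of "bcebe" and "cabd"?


LCS of "bcebe" and "cabd"
DP table:
           c    a    b    d
      0    0    0    0    0
  b   0    0    0    1    1
  c   0    1    1    1    1
  e   0    1    1    1    1
  b   0    1    1    2    2
  e   0    1    1    2    2
LCS length = dp[5][4] = 2

2


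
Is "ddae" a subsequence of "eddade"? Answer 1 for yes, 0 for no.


Check if "ddae" is a subsequence of "eddade"
Greedy scan:
  Position 0 ('e'): no match needed
  Position 1 ('d'): matches sub[0] = 'd'
  Position 2 ('d'): matches sub[1] = 'd'
  Position 3 ('a'): matches sub[2] = 'a'
  Position 4 ('d'): no match needed
  Position 5 ('e'): matches sub[3] = 'e'
All 4 characters matched => is a subsequence

1
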